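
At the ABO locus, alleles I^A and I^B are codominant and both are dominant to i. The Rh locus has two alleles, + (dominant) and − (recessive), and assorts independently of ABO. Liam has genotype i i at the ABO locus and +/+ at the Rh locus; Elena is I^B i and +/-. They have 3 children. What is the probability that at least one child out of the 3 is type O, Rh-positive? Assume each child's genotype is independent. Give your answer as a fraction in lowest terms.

ABO cross i i × I^B i → 1/2 O, 1/2 B.
Rh cross +/+ × +/- → 1 Rh+; so P(type O, Rh-positive) = 1/2 × 1 = 1/2 per child.
P(none) = (1/2)^3 = 1/8; P(at least one) = 1 − 1/8 = 7/8.

7/8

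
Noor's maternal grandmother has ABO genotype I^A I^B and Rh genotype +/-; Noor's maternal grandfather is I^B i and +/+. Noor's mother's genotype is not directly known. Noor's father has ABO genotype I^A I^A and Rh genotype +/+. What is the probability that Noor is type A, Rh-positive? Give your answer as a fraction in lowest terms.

Noor's mother's ABO genotype from I^A I^B × I^B i: 1/4 I^A I^B, 1/4 I^A i, 1/4 I^B I^B, 1/4 I^B i.
Crossing each possibility with the father I^A I^A and summing P(type A): 1/4·1/2 + 1/4·1 + 1/4·0 + 1/4·1/2 = 1/2.
Similarly for Rh via the mother's Rh distribution: P(Rh+) = 1.
Independent loci: 1/2 × 1 = 1/2.

1/2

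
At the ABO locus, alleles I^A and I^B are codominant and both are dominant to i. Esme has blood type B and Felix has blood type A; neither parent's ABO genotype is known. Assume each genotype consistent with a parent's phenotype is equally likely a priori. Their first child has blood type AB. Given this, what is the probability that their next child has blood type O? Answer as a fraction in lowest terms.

Possible genotypes: Esme ∈ {I^B I^B, I^B i}; Felix ∈ {I^A I^A, I^A i}.
Weight each parental genotype pair by prior × P(type-AB child):
  I^B I^B × I^A I^A: posterior weight 4/9; P(next child type O) = 0.
  I^B I^B × I^A i: posterior weight 2/9; P(next child type O) = 0.
  I^B i × I^A I^A: posterior weight 2/9; P(next child type O) = 0.
  I^B i × I^A i: posterior weight 1/9; P(next child type O) = 1/4.
Weighted sum = 1/36.

1/36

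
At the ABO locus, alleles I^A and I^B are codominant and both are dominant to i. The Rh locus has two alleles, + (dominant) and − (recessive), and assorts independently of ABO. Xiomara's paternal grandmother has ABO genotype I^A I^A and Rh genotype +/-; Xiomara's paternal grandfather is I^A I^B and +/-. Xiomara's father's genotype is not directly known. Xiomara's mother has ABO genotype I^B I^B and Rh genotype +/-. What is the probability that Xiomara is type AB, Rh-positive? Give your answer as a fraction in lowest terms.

9/16

Xiomara's father's ABO genotype from I^A I^A × I^A I^B: 1/2 I^A I^A, 1/2 I^A I^B.
Crossing each possibility with the mother I^B I^B and summing P(type AB): 1/2·1 + 1/2·1/2 = 3/4.
Similarly for Rh via the father's Rh distribution: P(Rh+) = 3/4.
Independent loci: 3/4 × 3/4 = 9/16.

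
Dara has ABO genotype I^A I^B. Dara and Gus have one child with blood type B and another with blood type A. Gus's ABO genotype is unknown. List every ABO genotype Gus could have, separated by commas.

I^A I^B, I^A i, I^B i, i i

For each candidate genotype of Gus, check whether crossing it with I^A I^B can produce every observed child phenotype.
  I^A I^A → possible child types {A, AB} ✗
  I^A I^B → possible child types {A, B, AB} ✓
  I^A i → possible child types {A, B, AB} ✓
  I^B I^B → possible child types {B, AB} ✗
  I^B i → possible child types {A, B, AB} ✓
  i i → possible child types {A, B} ✓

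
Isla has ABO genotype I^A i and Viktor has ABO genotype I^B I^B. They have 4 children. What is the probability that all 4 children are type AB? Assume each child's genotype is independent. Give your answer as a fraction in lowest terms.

ABO cross I^A i × I^B I^B → 1/2 B, 1/2 AB.
So P(type AB) = 1/2 per child.
All 4 independent: (1/2)^4 = 1/16.

1/16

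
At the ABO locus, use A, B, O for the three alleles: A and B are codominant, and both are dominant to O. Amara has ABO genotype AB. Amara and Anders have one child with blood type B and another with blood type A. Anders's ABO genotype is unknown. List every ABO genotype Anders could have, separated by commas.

For each candidate genotype of Anders, check whether crossing it with AB can produce every observed child phenotype.
  AA → possible child types {A, AB} ✗
  AB → possible child types {A, B, AB} ✓
  AO → possible child types {A, B, AB} ✓
  BB → possible child types {B, AB} ✗
  BO → possible child types {A, B, AB} ✓
  OO → possible child types {A, B} ✓

AB, AO, BO, OO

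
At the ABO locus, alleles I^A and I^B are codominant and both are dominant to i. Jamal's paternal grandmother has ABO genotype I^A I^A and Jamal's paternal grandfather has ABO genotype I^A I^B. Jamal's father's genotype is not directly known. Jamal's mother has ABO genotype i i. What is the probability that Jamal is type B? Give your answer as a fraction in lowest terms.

1/4

Jamal's father's ABO genotype from I^A I^A × I^A I^B: 1/2 I^A I^A, 1/2 I^A I^B.
Crossing each possibility with the mother i i and summing P(type B): 1/2·0 + 1/2·1/2 = 1/4.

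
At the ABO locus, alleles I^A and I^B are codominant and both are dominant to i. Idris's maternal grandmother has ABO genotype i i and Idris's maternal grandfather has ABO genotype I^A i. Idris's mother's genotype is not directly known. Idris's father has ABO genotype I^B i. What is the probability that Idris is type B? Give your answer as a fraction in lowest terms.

Idris's mother's ABO genotype from i i × I^A i: 1/2 I^A i, 1/2 i i.
Crossing each possibility with the father I^B i and summing P(type B): 1/2·1/4 + 1/2·1/2 = 3/8.

3/8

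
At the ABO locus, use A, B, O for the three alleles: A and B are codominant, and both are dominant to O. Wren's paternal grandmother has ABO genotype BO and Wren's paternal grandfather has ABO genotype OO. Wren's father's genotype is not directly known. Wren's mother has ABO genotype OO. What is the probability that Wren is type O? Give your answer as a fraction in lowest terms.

3/4

Wren's father's ABO genotype from BO × OO: 1/2 BO, 1/2 OO.
Crossing each possibility with the mother OO and summing P(type O): 1/2·1/2 + 1/2·1 = 3/4.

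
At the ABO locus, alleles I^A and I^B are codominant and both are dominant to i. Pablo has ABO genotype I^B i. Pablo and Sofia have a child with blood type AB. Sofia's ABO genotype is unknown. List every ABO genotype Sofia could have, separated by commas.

For each candidate genotype of Sofia, check whether crossing it with I^B i can produce every observed child phenotype.
  I^A I^A → possible child types {A, AB} ✓
  I^A I^B → possible child types {A, B, AB} ✓
  I^A i → possible child types {O, A, B, AB} ✓
  I^B I^B → possible child types {B} ✗
  I^B i → possible child types {O, B} ✗
  i i → possible child types {O, B} ✗

I^A I^A, I^A I^B, I^A i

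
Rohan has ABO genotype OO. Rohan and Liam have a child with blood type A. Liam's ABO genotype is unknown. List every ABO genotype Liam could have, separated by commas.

For each candidate genotype of Liam, check whether crossing it with OO can produce every observed child phenotype.
  AA → possible child types {A} ✓
  AB → possible child types {A, B} ✓
  AO → possible child types {O, A} ✓
  BB → possible child types {B} ✗
  BO → possible child types {O, B} ✗
  OO → possible child types {O} ✗

AA, AB, AO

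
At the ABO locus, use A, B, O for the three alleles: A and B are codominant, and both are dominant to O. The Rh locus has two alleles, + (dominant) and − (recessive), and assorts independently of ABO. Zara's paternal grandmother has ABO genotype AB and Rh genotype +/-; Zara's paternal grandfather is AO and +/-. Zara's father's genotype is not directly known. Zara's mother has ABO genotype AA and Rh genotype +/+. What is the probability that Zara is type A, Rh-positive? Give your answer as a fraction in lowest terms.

Zara's father's ABO genotype from AB × AO: 1/4 AA, 1/4 AB, 1/4 AO, 1/4 BO.
Crossing each possibility with the mother AA and summing P(type A): 1/4·1 + 1/4·1/2 + 1/4·1 + 1/4·1/2 = 3/4.
Similarly for Rh via the father's Rh distribution: P(Rh+) = 1.
Independent loci: 3/4 × 1 = 3/4.

3/4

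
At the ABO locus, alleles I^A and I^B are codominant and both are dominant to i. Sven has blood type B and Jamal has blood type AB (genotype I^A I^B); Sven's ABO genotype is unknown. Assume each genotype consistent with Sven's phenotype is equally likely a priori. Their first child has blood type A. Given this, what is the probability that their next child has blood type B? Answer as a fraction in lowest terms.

Possible genotypes: Sven ∈ {I^B I^B, I^B i}; Jamal ∈ {I^A I^B}.
Weight each parental genotype pair by prior × P(type-A child):
  I^B i × I^A I^B: posterior weight 1; P(next child type B) = 1/2.
Weighted sum = 1/2.

1/2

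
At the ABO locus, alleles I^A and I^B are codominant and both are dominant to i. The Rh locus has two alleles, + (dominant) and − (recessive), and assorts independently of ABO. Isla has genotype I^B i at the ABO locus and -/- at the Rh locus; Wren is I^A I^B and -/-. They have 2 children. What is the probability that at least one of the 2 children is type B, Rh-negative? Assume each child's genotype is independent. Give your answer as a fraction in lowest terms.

ABO cross I^B i × I^A I^B → 1/4 A, 1/2 B, 1/4 AB.
Rh cross -/- × -/- → 1 Rh-; so P(type B, Rh-negative) = 1/2 × 1 = 1/2 per child.
P(none) = (1/2)^2 = 1/4; P(at least one) = 1 − 1/4 = 3/4.

3/4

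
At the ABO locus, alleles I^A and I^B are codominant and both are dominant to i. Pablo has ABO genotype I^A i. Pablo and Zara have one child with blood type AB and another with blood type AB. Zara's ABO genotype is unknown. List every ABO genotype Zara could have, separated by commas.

For each candidate genotype of Zara, check whether crossing it with I^A i can produce every observed child phenotype.
  I^A I^A → possible child types {A} ✗
  I^A I^B → possible child types {A, B, AB} ✓
  I^A i → possible child types {O, A} ✗
  I^B I^B → possible child types {B, AB} ✓
  I^B i → possible child types {O, A, B, AB} ✓
  i i → possible child types {O, A} ✗

I^A I^B, I^B I^B, I^B i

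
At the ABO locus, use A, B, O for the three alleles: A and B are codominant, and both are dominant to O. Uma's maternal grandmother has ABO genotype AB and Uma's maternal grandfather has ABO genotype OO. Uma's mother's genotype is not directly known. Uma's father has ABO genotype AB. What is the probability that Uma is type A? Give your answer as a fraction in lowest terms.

3/8

Uma's mother's ABO genotype from AB × OO: 1/2 AO, 1/2 BO.
Crossing each possibility with the father AB and summing P(type A): 1/2·1/2 + 1/2·1/4 = 3/8.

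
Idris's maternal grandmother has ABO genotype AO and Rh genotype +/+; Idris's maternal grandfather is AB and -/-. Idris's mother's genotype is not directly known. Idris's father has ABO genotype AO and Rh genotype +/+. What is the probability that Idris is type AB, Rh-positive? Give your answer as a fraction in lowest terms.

Idris's mother's ABO genotype from AO × AB: 1/4 AA, 1/4 AB, 1/4 AO, 1/4 BO.
Crossing each possibility with the father AO and summing P(type AB): 1/4·0 + 1/4·1/4 + 1/4·0 + 1/4·1/4 = 1/8.
Similarly for Rh via the mother's Rh distribution: P(Rh+) = 1.
Independent loci: 1/8 × 1 = 1/8.

1/8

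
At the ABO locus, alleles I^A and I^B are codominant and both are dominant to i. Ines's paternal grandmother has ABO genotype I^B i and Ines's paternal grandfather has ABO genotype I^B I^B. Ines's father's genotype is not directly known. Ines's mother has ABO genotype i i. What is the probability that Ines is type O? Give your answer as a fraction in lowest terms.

1/4

Ines's father's ABO genotype from I^B i × I^B I^B: 1/2 I^B I^B, 1/2 I^B i.
Crossing each possibility with the mother i i and summing P(type O): 1/2·0 + 1/2·1/2 = 1/4.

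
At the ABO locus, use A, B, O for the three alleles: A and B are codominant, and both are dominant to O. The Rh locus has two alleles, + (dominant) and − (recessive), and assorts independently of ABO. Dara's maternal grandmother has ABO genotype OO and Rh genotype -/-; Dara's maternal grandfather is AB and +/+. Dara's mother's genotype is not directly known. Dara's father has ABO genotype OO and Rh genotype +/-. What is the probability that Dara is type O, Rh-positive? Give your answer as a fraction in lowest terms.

Dara's mother's ABO genotype from OO × AB: 1/2 AO, 1/2 BO.
Crossing each possibility with the father OO and summing P(type O): 1/2·1/2 + 1/2·1/2 = 1/2.
Similarly for Rh via the mother's Rh distribution: P(Rh+) = 3/4.
Independent loci: 1/2 × 3/4 = 3/8.

3/8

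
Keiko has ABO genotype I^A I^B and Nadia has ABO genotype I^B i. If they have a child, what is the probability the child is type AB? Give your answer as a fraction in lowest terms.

ABO cross I^A I^B × I^B i → offspring phenotypes: 1/4 A, 1/2 B, 1/4 AB.
So P(type AB) = 1/4.

1/4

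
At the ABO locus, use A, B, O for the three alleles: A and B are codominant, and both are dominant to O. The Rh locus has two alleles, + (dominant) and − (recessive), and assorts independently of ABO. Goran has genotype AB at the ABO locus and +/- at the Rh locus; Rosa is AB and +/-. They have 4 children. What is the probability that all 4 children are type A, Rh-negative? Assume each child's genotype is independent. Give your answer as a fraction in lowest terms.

1/65536

ABO cross AB × AB → 1/4 A, 1/4 B, 1/2 AB.
Rh cross +/- × +/- → 3/4 Rh+, 1/4 Rh-; so P(type A, Rh-negative) = 1/4 × 1/4 = 1/16 per child.
All 4 independent: (1/16)^4 = 1/65536.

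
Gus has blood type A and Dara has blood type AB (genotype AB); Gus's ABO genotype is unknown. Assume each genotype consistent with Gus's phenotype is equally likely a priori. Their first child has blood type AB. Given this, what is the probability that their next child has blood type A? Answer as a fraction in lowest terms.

1/2

Possible genotypes: Gus ∈ {AA, AO}; Dara ∈ {AB}.
Weight each parental genotype pair by prior × P(type-AB child):
  AA × AB: posterior weight 2/3; P(next child type A) = 1/2.
  AO × AB: posterior weight 1/3; P(next child type A) = 1/2.
Weighted sum = 1/2.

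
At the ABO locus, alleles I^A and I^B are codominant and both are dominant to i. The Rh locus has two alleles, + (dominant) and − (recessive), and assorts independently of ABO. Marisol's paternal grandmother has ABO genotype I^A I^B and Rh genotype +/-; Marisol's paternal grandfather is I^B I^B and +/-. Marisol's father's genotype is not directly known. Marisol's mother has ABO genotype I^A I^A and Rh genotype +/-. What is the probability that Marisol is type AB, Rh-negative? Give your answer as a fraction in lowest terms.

Marisol's father's ABO genotype from I^A I^B × I^B I^B: 1/2 I^A I^B, 1/2 I^B I^B.
Crossing each possibility with the mother I^A I^A and summing P(type AB): 1/2·1/2 + 1/2·1 = 3/4.
Similarly for Rh via the father's Rh distribution: P(Rh-) = 1/4.
Independent loci: 3/4 × 1/4 = 3/16.

3/16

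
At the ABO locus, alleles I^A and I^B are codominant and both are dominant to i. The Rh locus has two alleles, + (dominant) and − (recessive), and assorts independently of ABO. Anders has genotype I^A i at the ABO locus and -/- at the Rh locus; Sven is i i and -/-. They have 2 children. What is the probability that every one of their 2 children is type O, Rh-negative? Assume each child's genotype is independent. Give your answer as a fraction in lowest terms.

ABO cross I^A i × i i → 1/2 O, 1/2 A.
Rh cross -/- × -/- → 1 Rh-; so P(type O, Rh-negative) = 1/2 × 1 = 1/2 per child.
All 2 independent: (1/2)^2 = 1/4.

1/4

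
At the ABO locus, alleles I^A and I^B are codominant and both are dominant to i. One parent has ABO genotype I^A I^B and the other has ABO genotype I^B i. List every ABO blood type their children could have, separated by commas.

Gametes from I^A I^B × I^B i give offspring ABO genotypes I^A I^B, I^A i, I^B I^B, I^B i, i.e. phenotypes A, B, AB.

A, B, AB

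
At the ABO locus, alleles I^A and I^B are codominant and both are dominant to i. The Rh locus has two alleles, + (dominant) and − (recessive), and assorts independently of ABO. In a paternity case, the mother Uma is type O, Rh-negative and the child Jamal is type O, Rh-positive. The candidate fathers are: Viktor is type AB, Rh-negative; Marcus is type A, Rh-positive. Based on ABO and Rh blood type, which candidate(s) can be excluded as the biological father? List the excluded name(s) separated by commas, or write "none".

A candidate is excluded only if no genotype consistent with his phenotype could produce a type O, Rh-positive child with a type O, Rh-negative mother.
Viktor (type AB, Rh-): no genotype consistent with that phenotype can produce a type-O Rh+ child with a type-O mother.

Viktor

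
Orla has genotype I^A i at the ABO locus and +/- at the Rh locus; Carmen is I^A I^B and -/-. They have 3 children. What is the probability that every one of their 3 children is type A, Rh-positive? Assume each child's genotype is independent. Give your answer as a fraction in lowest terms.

ABO cross I^A i × I^A I^B → 1/2 A, 1/4 B, 1/4 AB.
Rh cross +/- × -/- → 1/2 Rh+, 1/2 Rh-; so P(type A, Rh-positive) = 1/2 × 1/2 = 1/4 per child.
All 3 independent: (1/4)^3 = 1/64.

1/64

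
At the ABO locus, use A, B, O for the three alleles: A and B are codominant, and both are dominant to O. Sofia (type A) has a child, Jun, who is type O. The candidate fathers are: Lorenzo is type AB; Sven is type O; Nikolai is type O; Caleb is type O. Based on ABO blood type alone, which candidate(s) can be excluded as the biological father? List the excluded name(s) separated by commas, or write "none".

Lorenzo

A candidate is excluded only if no genotype consistent with his phenotype could produce a type O child with a type A mother.
Lorenzo (type AB): no genotype consistent with that phenotype can produce a type-O child with a type-A mother.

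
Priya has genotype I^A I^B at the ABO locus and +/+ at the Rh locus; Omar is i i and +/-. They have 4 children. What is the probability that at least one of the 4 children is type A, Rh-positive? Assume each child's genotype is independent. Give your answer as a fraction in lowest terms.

ABO cross I^A I^B × i i → 1/2 A, 1/2 B.
Rh cross +/+ × +/- → 1 Rh+; so P(type A, Rh-positive) = 1/2 × 1 = 1/2 per child.
P(none) = (1/2)^4 = 1/16; P(at least one) = 1 − 1/16 = 15/16.

15/16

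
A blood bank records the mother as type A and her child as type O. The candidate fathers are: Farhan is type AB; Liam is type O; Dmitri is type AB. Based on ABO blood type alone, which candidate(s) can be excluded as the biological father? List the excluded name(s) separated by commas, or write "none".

Farhan, Dmitri

A candidate is excluded only if no genotype consistent with his phenotype could produce a type O child with a type A mother.
Farhan (type AB): no genotype consistent with that phenotype can produce a type-O child with a type-A mother.
Dmitri (type AB): no genotype consistent with that phenotype can produce a type-O child with a type-A mother.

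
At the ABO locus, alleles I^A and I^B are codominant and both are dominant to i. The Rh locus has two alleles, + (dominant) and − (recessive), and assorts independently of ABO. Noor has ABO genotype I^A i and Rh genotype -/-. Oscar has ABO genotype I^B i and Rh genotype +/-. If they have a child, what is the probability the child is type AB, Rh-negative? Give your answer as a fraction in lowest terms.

ABO cross I^A i × I^B i → offspring phenotypes: 1/4 O, 1/4 A, 1/4 B, 1/4 AB.
Rh cross -/- × +/- → 1/2 Rh+, 1/2 Rh-.
Independent loci: P(type AB, Rh-negative) = 1/4 × 1/2 = 1/8.

1/8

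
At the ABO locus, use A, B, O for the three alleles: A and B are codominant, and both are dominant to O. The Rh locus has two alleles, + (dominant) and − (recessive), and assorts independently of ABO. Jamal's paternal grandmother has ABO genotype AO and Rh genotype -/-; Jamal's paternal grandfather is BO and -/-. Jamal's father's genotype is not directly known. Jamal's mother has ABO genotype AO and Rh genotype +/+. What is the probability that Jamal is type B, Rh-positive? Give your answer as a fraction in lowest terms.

1/8

Jamal's father's ABO genotype from AO × BO: 1/4 AB, 1/4 AO, 1/4 BO, 1/4 OO.
Crossing each possibility with the mother AO and summing P(type B): 1/4·1/4 + 1/4·0 + 1/4·1/4 + 1/4·0 = 1/8.
Similarly for Rh via the father's Rh distribution: P(Rh+) = 1.
Independent loci: 1/8 × 1 = 1/8.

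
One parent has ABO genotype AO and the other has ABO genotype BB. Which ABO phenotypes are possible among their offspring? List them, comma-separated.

Gametes from AO × BB give offspring ABO genotypes AB, BO, i.e. phenotypes B, AB.

B, AB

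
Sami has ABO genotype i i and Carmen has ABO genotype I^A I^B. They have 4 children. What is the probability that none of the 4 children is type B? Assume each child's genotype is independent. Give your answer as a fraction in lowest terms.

ABO cross i i × I^A I^B → 1/2 A, 1/2 B.
So P(type B) = 1/2 per child.
P(not type B) = 1/2 for one child; (1/2)^4 = 1/16.

1/16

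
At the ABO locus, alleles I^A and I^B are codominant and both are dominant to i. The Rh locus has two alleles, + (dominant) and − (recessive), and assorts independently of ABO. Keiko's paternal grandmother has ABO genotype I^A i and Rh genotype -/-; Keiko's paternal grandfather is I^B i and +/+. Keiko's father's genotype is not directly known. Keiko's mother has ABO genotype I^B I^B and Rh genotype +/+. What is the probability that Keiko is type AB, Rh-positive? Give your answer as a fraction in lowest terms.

1/4

Keiko's father's ABO genotype from I^A i × I^B i: 1/4 I^A I^B, 1/4 I^A i, 1/4 I^B i, 1/4 i i.
Crossing each possibility with the mother I^B I^B and summing P(type AB): 1/4·1/2 + 1/4·1/2 + 1/4·0 + 1/4·0 = 1/4.
Similarly for Rh via the father's Rh distribution: P(Rh+) = 1.
Independent loci: 1/4 × 1 = 1/4.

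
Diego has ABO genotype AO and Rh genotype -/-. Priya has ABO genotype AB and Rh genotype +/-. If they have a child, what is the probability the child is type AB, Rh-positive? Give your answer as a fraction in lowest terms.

1/8

ABO cross AO × AB → offspring phenotypes: 1/2 A, 1/4 B, 1/4 AB.
Rh cross -/- × +/- → 1/2 Rh+, 1/2 Rh-.
Independent loci: P(type AB, Rh-positive) = 1/4 × 1/2 = 1/8.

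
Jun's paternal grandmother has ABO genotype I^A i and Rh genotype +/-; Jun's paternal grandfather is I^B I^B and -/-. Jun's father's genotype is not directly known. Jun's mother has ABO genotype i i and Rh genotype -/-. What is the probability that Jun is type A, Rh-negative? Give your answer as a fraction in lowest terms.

3/16

Jun's father's ABO genotype from I^A i × I^B I^B: 1/2 I^A I^B, 1/2 I^B i.
Crossing each possibility with the mother i i and summing P(type A): 1/2·1/2 + 1/2·0 = 1/4.
Similarly for Rh via the father's Rh distribution: P(Rh-) = 3/4.
Independent loci: 1/4 × 3/4 = 3/16.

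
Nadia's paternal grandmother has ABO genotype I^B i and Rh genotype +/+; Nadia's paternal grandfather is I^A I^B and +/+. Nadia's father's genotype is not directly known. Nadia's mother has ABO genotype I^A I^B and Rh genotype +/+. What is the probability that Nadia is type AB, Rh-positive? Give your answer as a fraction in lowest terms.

Nadia's father's ABO genotype from I^B i × I^A I^B: 1/4 I^A I^B, 1/4 I^A i, 1/4 I^B I^B, 1/4 I^B i.
Crossing each possibility with the mother I^A I^B and summing P(type AB): 1/4·1/2 + 1/4·1/4 + 1/4·1/2 + 1/4·1/4 = 3/8.
Similarly for Rh via the father's Rh distribution: P(Rh+) = 1.
Independent loci: 3/8 × 1 = 3/8.

3/8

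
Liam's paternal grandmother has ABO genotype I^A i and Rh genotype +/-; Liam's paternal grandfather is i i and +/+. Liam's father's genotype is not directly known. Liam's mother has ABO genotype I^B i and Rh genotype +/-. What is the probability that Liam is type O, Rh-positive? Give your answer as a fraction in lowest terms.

21/64

Liam's father's ABO genotype from I^A i × i i: 1/2 I^A i, 1/2 i i.
Crossing each possibility with the mother I^B i and summing P(type O): 1/2·1/4 + 1/2·1/2 = 3/8.
Similarly for Rh via the father's Rh distribution: P(Rh+) = 7/8.
Independent loci: 3/8 × 7/8 = 21/64.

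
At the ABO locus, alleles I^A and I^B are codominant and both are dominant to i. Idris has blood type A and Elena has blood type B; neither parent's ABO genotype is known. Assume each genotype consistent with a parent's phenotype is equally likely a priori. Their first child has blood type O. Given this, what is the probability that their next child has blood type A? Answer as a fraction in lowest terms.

Possible genotypes: Idris ∈ {I^A I^A, I^A i}; Elena ∈ {I^B I^B, I^B i}.
Weight each parental genotype pair by prior × P(type-O child):
  I^A i × I^B i: posterior weight 1; P(next child type A) = 1/4.
Weighted sum = 1/4.

1/4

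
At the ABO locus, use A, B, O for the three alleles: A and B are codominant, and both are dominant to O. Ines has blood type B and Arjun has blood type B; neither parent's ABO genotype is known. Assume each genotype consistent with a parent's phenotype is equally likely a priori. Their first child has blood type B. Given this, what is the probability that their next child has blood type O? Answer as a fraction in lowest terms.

1/20

Possible genotypes: Ines ∈ {BB, BO}; Arjun ∈ {BB, BO}.
Weight each parental genotype pair by prior × P(type-B child):
  BB × BB: posterior weight 4/15; P(next child type O) = 0.
  BB × BO: posterior weight 4/15; P(next child type O) = 0.
  BO × BB: posterior weight 4/15; P(next child type O) = 0.
  BO × BO: posterior weight 1/5; P(next child type O) = 1/4.
Weighted sum = 1/20.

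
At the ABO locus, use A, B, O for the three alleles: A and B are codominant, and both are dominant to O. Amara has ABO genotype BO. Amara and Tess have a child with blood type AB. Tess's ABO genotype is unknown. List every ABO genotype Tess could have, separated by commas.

AA, AB, AO

For each candidate genotype of Tess, check whether crossing it with BO can produce every observed child phenotype.
  AA → possible child types {A, AB} ✓
  AB → possible child types {A, B, AB} ✓
  AO → possible child types {O, A, B, AB} ✓
  BB → possible child types {B} ✗
  BO → possible child types {O, B} ✗
  OO → possible child types {O, B} ✗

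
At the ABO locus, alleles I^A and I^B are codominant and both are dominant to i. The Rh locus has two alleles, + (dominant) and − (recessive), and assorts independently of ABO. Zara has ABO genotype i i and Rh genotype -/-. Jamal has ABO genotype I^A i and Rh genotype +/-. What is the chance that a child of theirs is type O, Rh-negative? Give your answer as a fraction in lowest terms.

ABO cross i i × I^A i → offspring phenotypes: 1/2 O, 1/2 A.
Rh cross -/- × +/- → 1/2 Rh+, 1/2 Rh-.
Independent loci: P(type O, Rh-negative) = 1/2 × 1/2 = 1/4.

1/4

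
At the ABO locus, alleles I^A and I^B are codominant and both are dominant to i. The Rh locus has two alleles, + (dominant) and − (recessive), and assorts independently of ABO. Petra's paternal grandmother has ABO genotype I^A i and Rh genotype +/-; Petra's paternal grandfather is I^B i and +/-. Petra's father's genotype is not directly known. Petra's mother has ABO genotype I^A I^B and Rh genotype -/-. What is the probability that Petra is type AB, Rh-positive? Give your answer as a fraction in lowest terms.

Petra's father's ABO genotype from I^A i × I^B i: 1/4 I^A I^B, 1/4 I^A i, 1/4 I^B i, 1/4 i i.
Crossing each possibility with the mother I^A I^B and summing P(type AB): 1/4·1/2 + 1/4·1/4 + 1/4·1/4 + 1/4·0 = 1/4.
Similarly for Rh via the father's Rh distribution: P(Rh+) = 1/2.
Independent loci: 1/4 × 1/2 = 1/8.

1/8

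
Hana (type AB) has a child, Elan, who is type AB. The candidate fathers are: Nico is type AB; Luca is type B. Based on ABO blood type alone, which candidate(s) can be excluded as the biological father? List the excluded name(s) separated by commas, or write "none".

A candidate is excluded only if no genotype consistent with his phenotype could produce a type AB child with a type AB mother.
Every candidate has at least one consistent genotype combination, so none can be excluded.

none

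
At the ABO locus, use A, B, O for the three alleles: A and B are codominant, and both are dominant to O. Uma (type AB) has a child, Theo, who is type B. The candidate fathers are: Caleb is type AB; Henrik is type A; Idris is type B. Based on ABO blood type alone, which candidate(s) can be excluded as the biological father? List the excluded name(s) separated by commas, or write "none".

none

A candidate is excluded only if no genotype consistent with his phenotype could produce a type B child with a type AB mother.
Every candidate has at least one consistent genotype combination, so none can be excluded.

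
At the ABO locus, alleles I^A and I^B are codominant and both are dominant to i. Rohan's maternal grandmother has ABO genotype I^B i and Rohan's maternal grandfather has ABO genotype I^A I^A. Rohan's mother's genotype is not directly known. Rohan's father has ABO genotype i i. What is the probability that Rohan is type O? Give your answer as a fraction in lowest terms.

1/4

Rohan's mother's ABO genotype from I^B i × I^A I^A: 1/2 I^A I^B, 1/2 I^A i.
Crossing each possibility with the father i i and summing P(type O): 1/2·0 + 1/2·1/2 = 1/4.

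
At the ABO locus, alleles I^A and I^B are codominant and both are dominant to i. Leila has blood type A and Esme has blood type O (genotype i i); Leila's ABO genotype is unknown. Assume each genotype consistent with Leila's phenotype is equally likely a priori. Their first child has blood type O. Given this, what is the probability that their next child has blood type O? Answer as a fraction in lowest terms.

Possible genotypes: Leila ∈ {I^A I^A, I^A i}; Esme ∈ {i i}.
Weight each parental genotype pair by prior × P(type-O child):
  I^A i × i i: posterior weight 1; P(next child type O) = 1/2.
Weighted sum = 1/2.

1/2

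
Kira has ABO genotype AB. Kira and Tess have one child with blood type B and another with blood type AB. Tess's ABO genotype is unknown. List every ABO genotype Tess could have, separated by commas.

AB, AO, BB, BO

For each candidate genotype of Tess, check whether crossing it with AB can produce every observed child phenotype.
  AA → possible child types {A, AB} ✗
  AB → possible child types {A, B, AB} ✓
  AO → possible child types {A, B, AB} ✓
  BB → possible child types {B, AB} ✓
  BO → possible child types {A, B, AB} ✓
  OO → possible child types {A, B} ✗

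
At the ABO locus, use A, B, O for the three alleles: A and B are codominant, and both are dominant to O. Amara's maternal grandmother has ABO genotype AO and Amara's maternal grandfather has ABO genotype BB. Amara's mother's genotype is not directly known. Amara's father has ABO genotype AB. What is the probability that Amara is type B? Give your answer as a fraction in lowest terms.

3/8

Amara's mother's ABO genotype from AO × BB: 1/2 AB, 1/2 BO.
Crossing each possibility with the father AB and summing P(type B): 1/2·1/4 + 1/2·1/2 = 3/8.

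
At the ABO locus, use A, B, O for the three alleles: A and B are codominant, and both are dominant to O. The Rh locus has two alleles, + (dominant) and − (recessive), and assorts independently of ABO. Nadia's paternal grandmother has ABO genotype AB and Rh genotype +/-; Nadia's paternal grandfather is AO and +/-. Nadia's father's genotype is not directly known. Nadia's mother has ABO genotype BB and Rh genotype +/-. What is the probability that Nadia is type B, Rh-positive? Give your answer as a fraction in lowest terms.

Nadia's father's ABO genotype from AB × AO: 1/4 AA, 1/4 AB, 1/4 AO, 1/4 BO.
Crossing each possibility with the mother BB and summing P(type B): 1/4·0 + 1/4·1/2 + 1/4·1/2 + 1/4·1 = 1/2.
Similarly for Rh via the father's Rh distribution: P(Rh+) = 3/4.
Independent loci: 1/2 × 3/4 = 3/8.

3/8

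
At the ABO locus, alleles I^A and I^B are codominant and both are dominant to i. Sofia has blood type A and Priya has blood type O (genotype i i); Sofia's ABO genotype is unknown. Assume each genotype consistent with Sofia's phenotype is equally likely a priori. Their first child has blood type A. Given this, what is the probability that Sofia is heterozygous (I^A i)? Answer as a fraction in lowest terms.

Possible genotypes: Sofia ∈ {I^A I^A, I^A i}; Priya ∈ {i i}.
Weight each parental genotype pair by prior × P(type-A child):
  I^A I^A × i i: posterior weight 2/3.
  I^A i × i i: posterior weight 1/3.
Sum the posterior weight over pairs where Sofia is I^A i: 1/3.

1/3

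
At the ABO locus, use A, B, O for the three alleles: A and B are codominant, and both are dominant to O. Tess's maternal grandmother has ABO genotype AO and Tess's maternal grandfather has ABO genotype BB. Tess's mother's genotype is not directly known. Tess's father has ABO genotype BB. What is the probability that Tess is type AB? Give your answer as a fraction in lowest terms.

1/4

Tess's mother's ABO genotype from AO × BB: 1/2 AB, 1/2 BO.
Crossing each possibility with the father BB and summing P(type AB): 1/2·1/2 + 1/2·0 = 1/4.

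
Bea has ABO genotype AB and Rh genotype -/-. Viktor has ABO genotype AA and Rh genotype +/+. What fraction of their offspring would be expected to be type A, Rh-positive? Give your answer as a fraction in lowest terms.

ABO cross AB × AA → offspring phenotypes: 1/2 A, 1/2 AB.
Rh cross -/- × +/+ → 1 Rh+.
Independent loci: P(type A, Rh-positive) = 1/2 × 1 = 1/2.

1/2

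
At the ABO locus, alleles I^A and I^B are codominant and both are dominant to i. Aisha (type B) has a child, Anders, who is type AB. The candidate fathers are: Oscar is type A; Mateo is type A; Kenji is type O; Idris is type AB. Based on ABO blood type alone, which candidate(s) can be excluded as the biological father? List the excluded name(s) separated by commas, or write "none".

A candidate is excluded only if no genotype consistent with his phenotype could produce a type AB child with a type B mother.
Kenji (type O): no genotype consistent with that phenotype can produce a type-AB child with a type-B mother.

Kenji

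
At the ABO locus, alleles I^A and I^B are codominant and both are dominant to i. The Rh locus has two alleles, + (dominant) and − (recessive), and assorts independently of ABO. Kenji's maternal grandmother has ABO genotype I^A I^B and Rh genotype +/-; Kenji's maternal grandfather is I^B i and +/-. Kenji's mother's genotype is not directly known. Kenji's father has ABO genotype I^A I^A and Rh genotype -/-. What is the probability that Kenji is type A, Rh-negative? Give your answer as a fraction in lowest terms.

Kenji's mother's ABO genotype from I^A I^B × I^B i: 1/4 I^A I^B, 1/4 I^A i, 1/4 I^B I^B, 1/4 I^B i.
Crossing each possibility with the father I^A I^A and summing P(type A): 1/4·1/2 + 1/4·1 + 1/4·0 + 1/4·1/2 = 1/2.
Similarly for Rh via the mother's Rh distribution: P(Rh-) = 1/2.
Independent loci: 1/2 × 1/2 = 1/4.

1/4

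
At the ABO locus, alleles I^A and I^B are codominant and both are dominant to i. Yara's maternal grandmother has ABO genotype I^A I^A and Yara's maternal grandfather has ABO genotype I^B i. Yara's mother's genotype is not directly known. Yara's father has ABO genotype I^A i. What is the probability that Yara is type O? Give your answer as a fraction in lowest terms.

Yara's mother's ABO genotype from I^A I^A × I^B i: 1/2 I^A I^B, 1/2 I^A i.
Crossing each possibility with the father I^A i and summing P(type O): 1/2·0 + 1/2·1/4 = 1/8.

1/8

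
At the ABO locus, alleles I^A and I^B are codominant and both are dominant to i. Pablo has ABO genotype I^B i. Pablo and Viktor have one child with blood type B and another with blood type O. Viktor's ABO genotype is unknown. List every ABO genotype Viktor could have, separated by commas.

For each candidate genotype of Viktor, check whether crossing it with I^B i can produce every observed child phenotype.
  I^A I^A → possible child types {A, AB} ✗
  I^A I^B → possible child types {A, B, AB} ✗
  I^A i → possible child types {O, A, B, AB} ✓
  I^B I^B → possible child types {B} ✗
  I^B i → possible child types {O, B} ✓
  i i → possible child types {O, B} ✓

I^A i, I^B i, i i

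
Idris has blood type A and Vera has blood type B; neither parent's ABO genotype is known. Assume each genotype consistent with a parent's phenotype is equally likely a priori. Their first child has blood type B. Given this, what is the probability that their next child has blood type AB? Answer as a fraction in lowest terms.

Possible genotypes: Idris ∈ {I^A I^A, I^A i}; Vera ∈ {I^B I^B, I^B i}.
Weight each parental genotype pair by prior × P(type-B child):
  I^A i × I^B I^B: posterior weight 2/3; P(next child type AB) = 1/2.
  I^A i × I^B i: posterior weight 1/3; P(next child type AB) = 1/4.
Weighted sum = 5/12.

5/12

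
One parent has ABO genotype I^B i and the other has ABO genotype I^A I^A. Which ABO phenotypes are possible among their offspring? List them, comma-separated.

Gametes from I^B i × I^A I^A give offspring ABO genotypes I^A I^B, I^A i, i.e. phenotypes A, AB.

A, AB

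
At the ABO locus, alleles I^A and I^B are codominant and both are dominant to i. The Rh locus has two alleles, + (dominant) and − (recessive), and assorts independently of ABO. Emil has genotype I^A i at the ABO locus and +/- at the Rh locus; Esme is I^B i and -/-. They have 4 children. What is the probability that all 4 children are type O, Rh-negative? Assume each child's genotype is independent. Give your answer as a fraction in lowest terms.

ABO cross I^A i × I^B i → 1/4 O, 1/4 A, 1/4 B, 1/4 AB.
Rh cross +/- × -/- → 1/2 Rh+, 1/2 Rh-; so P(type O, Rh-negative) = 1/4 × 1/2 = 1/8 per child.
All 4 independent: (1/8)^4 = 1/4096.

1/4096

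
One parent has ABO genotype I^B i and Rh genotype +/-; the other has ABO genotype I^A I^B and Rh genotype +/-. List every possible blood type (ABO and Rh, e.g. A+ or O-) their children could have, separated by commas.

A+, A-, B+, B-, AB+, AB-

Gametes from I^B i × I^A I^B give offspring ABO genotypes I^A I^B, I^A i, I^B I^B, I^B i, i.e. phenotypes A, B, AB.
Rh cross +/- × +/- → phenotypes Rh+, Rh-.
Combining independently: A+, A-, B+, B-, AB+, AB-.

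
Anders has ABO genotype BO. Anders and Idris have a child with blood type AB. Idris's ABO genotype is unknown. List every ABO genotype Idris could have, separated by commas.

AA, AB, AO

For each candidate genotype of Idris, check whether crossing it with BO can produce every observed child phenotype.
  AA → possible child types {A, AB} ✓
  AB → possible child types {A, B, AB} ✓
  AO → possible child types {O, A, B, AB} ✓
  BB → possible child types {B} ✗
  BO → possible child types {O, B} ✗
  OO → possible child types {O, B} ✗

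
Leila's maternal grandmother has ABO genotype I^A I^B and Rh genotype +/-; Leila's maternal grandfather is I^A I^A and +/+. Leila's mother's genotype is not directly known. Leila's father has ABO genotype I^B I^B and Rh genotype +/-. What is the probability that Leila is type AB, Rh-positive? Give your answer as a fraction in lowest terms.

Leila's mother's ABO genotype from I^A I^B × I^A I^A: 1/2 I^A I^A, 1/2 I^A I^B.
Crossing each possibility with the father I^B I^B and summing P(type AB): 1/2·1 + 1/2·1/2 = 3/4.
Similarly for Rh via the mother's Rh distribution: P(Rh+) = 7/8.
Independent loci: 3/4 × 7/8 = 21/32.

21/32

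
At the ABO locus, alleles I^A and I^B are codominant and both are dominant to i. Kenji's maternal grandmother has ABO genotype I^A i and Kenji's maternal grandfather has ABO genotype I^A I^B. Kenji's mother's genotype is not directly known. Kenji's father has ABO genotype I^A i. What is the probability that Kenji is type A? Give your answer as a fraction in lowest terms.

Kenji's mother's ABO genotype from I^A i × I^A I^B: 1/4 I^A I^A, 1/4 I^A I^B, 1/4 I^A i, 1/4 I^B i.
Crossing each possibility with the father I^A i and summing P(type A): 1/4·1 + 1/4·1/2 + 1/4·3/4 + 1/4·1/4 = 5/8.

5/8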